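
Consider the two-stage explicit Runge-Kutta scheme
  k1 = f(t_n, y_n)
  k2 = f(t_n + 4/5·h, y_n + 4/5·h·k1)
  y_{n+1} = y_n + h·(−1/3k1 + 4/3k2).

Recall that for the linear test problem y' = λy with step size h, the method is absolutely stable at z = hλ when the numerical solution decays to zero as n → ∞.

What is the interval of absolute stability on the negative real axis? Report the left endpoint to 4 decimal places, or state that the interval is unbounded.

(-0.9375, 0).

Test eqn y'=λy, z=hλ:
  k1=λy_n ⇒ h·k1=z·y_n;  k2=λ(1+4/5z)y_n ⇒ h·k2=z(1+4/5z)y_n
  y_{n+1}/y_n = 1 − 1/3z + 4/3z(1+4/5z) = 1 + z + 16/15z²
  so R(z) = 1 + z + 16/15z².

Find x<0 with |R(x)|<1.
x=-0.98: |R|=1.0444
R=1: x+16/15x²=0 ⇒ x=−15/16=-0.9375; min R=1−1/(4·16/15)=0.7656>−1
Confirm numerically:
  x=-0.656: |R|=0.80303 <1
  x=-0.515: |R|=0.76791 <1
  x=-0.485: |R|=0.76591 <1
  x=-1.444: |R|=1.78015 >1
  x=-1.354: |R|=1.60154 >1
Stable set (-0.9375, 0).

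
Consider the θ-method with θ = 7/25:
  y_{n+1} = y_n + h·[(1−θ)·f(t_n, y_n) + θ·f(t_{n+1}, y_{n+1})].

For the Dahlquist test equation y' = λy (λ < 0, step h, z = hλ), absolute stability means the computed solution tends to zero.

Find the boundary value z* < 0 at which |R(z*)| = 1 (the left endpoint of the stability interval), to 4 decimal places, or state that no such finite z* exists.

left endpoint -4.5455.

Test eqn y'=λy, z=hλ:
  y_{n+1} = y_n + z·[18/25·y_n + 7/25·y_{n+1}] ⇒ (1 − 7/25z)y_{n+1} = (1 + 18/25z)y_n
  ⇒ R(z) = (1 + 18/25z)/(1 − 7/25z).

Solve |R(x)|<1 on ℝ⁻.
x=-1.08: |R|=0.1708
R=−1: 1+18/25x = −1+7/25x ⇒ -11/25x=2 ⇒ x=2/(-11/25)=-4.5455
Confirm numerically:
  x=-4.470: |R|=0.98525 <1
  x=-3.378: |R|=0.73601 <1
  x=-2.743: |R|=0.55144 <1
  x=-2.649: |R|=0.52091 <1
  x=-5.053: |R|=1.09248 >1
  x=-4.998: |R|=1.08299 >1
  x=-4.895: |R|=1.06488 >1
Stable set (-4.5455, 0).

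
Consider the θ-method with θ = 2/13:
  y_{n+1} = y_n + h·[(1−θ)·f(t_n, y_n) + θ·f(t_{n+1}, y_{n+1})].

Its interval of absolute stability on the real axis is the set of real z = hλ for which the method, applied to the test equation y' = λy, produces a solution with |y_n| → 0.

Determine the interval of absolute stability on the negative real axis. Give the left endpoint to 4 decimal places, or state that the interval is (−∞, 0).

Set f=λy, z=hλ:
  y_{n+1} = y_n + z·[11/13·y_n + 2/13·y_{n+1}] ⇒ (1 − 2/13z)y_{n+1} = (1 + 11/13z)y_n
  Hence R(z) = (1 + 11/13z)/(1 − 2/13z).

Find x<0 with |R(x)|<1.
x=-0.6: |R|=0.4507
R=−1: 1+11/13x = −1+2/13x ⇒ -9/13x=2 ⇒ x=2/(-9/13)=-2.8889
Confirm numerically:
  x=-2.459: |R|=0.78407 <1
  x=-1.517: |R|=0.22995 <1
  x=-1.381: |R|=0.13901 <1
  x=-1.224: |R|=0.03004 <1
  x=-3.197: |R|=1.14298 >1
  x=-3.168: |R|=1.12991 >1
  x=-2.971: |R|=1.03901 >1
Stable set (-2.8889, 0).

(-2.8889, 0).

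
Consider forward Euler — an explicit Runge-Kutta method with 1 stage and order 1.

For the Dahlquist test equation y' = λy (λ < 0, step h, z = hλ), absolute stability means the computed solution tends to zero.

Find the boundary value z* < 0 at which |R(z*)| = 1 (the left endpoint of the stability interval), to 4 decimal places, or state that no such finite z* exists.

left endpoint -2.0000.

On y'=λy, z=hλ:
  order 1, 1-stage ⇒ R(z)=1+z
  (e.g. R(-0.58)=0.42000, |R|=0.42000)

Find x<0 with |R(x)|<1.
x=-0.58: |R|=0.4200
|R(-1.39)|=0.3900 |R(-1.33)|=0.3300 |R(-0.64)|=0.3600
Bisect:
  x_lo=-2.4305 |R|=1.4305  x_hi=-0.2077 |R|=0.7923
  mid=-1.31906 |R|=0.31906 →hi
  mid=-1.87477 |R|=0.87477 →hi
  mid=-2.15262 |R|=1.15262 →lo
  mid=-2.01369 |R|=1.01369 →lo
  mid=-1.94423 |R|=0.94423 →hi
  mid=-1.97896 |R|=0.97896 →hi
  mid=-1.99633 |R|=0.99633 →hi
  mid=-2.00501 |R|=1.00501 →lo
  ...
  [-2.00013,-1.99999] ⇒ x*=-2.0000
Interval (-2.0000, 0).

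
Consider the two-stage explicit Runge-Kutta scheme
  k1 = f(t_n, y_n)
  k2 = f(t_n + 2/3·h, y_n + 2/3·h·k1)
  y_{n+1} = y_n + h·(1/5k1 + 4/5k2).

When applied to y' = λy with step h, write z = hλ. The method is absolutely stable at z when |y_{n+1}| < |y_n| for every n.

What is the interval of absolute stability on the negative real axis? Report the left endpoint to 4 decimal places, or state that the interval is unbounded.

(-1.8750, 0).

With y'=λy (z=hλ):
  k1=λy_n ⇒ h·k1=z·y_n;  k2=λ(1+2/3z)y_n ⇒ h·k2=z(1+2/3z)y_n
  y_{n+1}/y_n = 1 + 1/5z + 4/5z(1+2/3z) = 1 + z + 8/15z²
  so R(z) = 1 + z + 8/15z².

Solve |R(x)|<1 on ℝ⁻.
x=-0.47: |R|=0.6478
R=1: x+8/15x²=0 ⇒ x=−15/8=-1.8750; min R=1−1/(4·8/15)=0.5312>−1
Confirm numerically:
  x=-1.723: |R|=0.86032 <1
  x=-1.376: |R|=0.63380 <1
  x=-1.035: |R|=0.53632 <1
  x=-1.022: |R|=0.53506 <1
  x=-2.445: |R|=1.74328 >1
  x=-1.931: |R|=1.05767 >1
So |R|<1 on (-1.8750, 0).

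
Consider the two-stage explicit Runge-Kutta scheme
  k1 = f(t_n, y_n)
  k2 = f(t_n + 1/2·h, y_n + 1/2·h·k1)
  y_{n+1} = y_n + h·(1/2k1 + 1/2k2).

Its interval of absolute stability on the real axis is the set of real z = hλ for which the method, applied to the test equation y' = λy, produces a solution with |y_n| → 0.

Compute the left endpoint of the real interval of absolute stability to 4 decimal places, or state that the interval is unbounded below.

z* = -4.0000.

With y'=λy (z=hλ):
  k1=λy_n ⇒ h·k1=z·y_n;  k2=λ(1+1/2z)y_n ⇒ h·k2=z(1+1/2z)y_n
  y_{n+1}/y_n = 1 + 1/2z + 1/2z(1+1/2z) = 1 + z + 1/4z²
  Hence R(z) = 1 + z + 1/4z².

Find x<0 with |R(x)|<1.
x=-1.68: |R|=0.0256
R=1: x+1/4x²=0 ⇒ x=−4=-4.0000; min R=1−1/(4·1/4)=0.0000>−1
Confirm numerically:
  x=-3.884: |R|=0.88736 <1
  x=-1.634: |R|=0.03349 <1
  x=-1.610: |R|=0.03803 <1
  x=-4.330: |R|=1.35723 >1
  x=-4.245: |R|=1.26001 >1
  x=-4.117: |R|=1.12042 >1
Interval (-4.0000, 0).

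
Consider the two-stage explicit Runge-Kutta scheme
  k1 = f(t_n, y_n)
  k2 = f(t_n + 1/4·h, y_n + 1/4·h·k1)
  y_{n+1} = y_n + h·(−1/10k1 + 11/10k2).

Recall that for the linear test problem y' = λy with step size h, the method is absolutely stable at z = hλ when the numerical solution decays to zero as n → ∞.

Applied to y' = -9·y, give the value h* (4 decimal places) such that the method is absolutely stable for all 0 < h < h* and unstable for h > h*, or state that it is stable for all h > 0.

Set f=λy, z=hλ:
  k1=λy_n ⇒ h·k1=z·y_n;  k2=λ(1+1/4z)y_n ⇒ h·k2=z(1+1/4z)y_n
  y_{n+1}/y_n = 1 − 1/10z + 11/10z(1+1/4z) = 1 + z + 11/40z²
  R(z) = 1 + z + 11/40z².

Boundary: |R(x)|=1, x<0.
x=-1.2: |R|=0.1960
R=1: x+11/40x²=0 ⇒ x=−40/11=-3.6364; min R=1−1/(4·11/40)=0.0909>−1
Confirm numerically:
  x=-3.527: |R|=0.89393 <1
  x=-2.882: |R|=0.40213 <1
  x=-2.217: |R|=0.13465 <1
  x=-1.514: |R|=0.11635 <1
  x=-4.204: |R|=1.65624 >1
  x=-4.097: |R|=1.51899 >1
  x=-3.990: |R|=1.38803 >1
Stable set (-3.6364, 0).

(-3.6364,0); λ=-9 ⇒ h* = (40/11)/9 = 0.4040.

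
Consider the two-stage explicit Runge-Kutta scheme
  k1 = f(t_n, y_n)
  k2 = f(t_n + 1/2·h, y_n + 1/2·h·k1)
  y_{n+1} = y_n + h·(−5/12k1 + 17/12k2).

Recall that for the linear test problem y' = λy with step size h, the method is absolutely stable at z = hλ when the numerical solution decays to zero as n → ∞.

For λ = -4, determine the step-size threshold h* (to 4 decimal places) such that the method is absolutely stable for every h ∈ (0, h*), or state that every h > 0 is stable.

Set f=λy, z=hλ:
  k1=λy_n ⇒ h·k1=z·y_n;  k2=λ(1+1/2z)y_n ⇒ h·k2=z(1+1/2z)y_n
  y_{n+1}/y_n = 1 − 5/12z + 17/12z(1+1/2z) = 1 + z + 17/24z²
  Hence R(z) = 1 + z + 17/24z².

Find x<0 with |R(x)|<1.
x=-1.68: |R|=1.3192
R=1: x+17/24x²=0 ⇒ x=−24/17=-1.4118; min R=1−1/(4·17/24)=0.6471>−1
Confirm numerically:
  x=-1.187: |R|=0.81102 <1
  x=-1.006: |R|=0.71086 <1
  x=-0.661: |R|=0.64849 <1
  x=-0.591: |R|=0.65641 <1
  x=-1.677: |R|=1.31507 >1
  x=-1.571: |R|=1.17720 >1
  x=-1.530: |R|=1.12814 >1
So |R|<1 on (-1.4118, 0).

(-1.4118,0); λ=-4 ⇒ h* = (24/17)/4 = 0.3529.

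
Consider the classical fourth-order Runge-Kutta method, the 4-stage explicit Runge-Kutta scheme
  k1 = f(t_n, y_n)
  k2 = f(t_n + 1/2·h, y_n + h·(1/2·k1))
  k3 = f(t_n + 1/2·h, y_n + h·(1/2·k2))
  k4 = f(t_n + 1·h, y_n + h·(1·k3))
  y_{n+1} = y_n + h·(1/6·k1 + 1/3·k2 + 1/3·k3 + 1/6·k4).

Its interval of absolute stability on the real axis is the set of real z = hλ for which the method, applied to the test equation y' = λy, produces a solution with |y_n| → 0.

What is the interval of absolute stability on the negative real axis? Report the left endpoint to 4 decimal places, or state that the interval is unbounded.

(-2.7853, 0).

With y'=λy (z=hλ):
  order 4, 4-stage ⇒ R(z)=1+z+z^2/2+z^3/6+z^4/24
  (e.g. R(-1.65)=0.27140, |R|=0.27140)

Boundary: |R(x)|=1, x<0.
x=-1.65: |R|=0.2714
|R(-2.78)|=0.9920 |R(-2.65)|=0.8145 |R(-0.99)|=0.3784
Bisect:
  x_lo=-3.3565 |R|=2.2626  x_hi=-0.2817 |R|=0.7545
  mid=-1.81909 |R|=0.28845 →hi
  mid=-2.58780 |R|=0.74084 →hi
  mid=-2.97215 |R|=1.32025 →lo
  mid=-2.77997 |R|=0.99200 →hi
  mid=-2.87606 |R|=1.14569 →lo
  mid=-2.82801 |R|=1.06634 →lo
  mid=-2.80399 |R|=1.02856 →lo
  mid=-2.79198 |R|=1.01013 →lo
  mid=-2.78598 |R|=1.00103 →lo
  mid=-2.78297 |R|=0.99651 →hi
  ...
  [-2.78541,-2.78523] ⇒ x*=-2.7853
Interval (-2.7853, 0).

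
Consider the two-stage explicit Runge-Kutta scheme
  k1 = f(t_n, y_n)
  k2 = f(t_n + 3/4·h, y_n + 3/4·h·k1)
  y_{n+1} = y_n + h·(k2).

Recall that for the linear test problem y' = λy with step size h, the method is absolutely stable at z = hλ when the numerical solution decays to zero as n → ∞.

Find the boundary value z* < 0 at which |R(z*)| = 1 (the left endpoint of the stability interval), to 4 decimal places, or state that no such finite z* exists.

left endpoint -1.3333.

With y'=λy (z=hλ):
  k1=λy_n ⇒ h·k1=z·y_n;  k2=λ(1+3/4z)y_n ⇒ h·k2=z(1+3/4z)y_n
  y_{n+1}/y_n = 1 + z(1+3/4z) = 1 + z + 3/4z²
  R(z) = 1 + z + 3/4z².

Boundary: |R(x)|=1, x<0.
x=-0.65: |R|=0.6669
R=1: x+3/4x²=0 ⇒ x=−4/3=-1.3333; min R=1−1/(4·3/4)=0.6667>−1
Confirm numerically:
  x=-1.276: |R|=0.94513 <1
  x=-0.888: |R|=0.70341 <1
  x=-0.853: |R|=0.69271 <1
  x=-0.704: |R|=0.66771 <1
  x=-1.804: |R|=1.63681 >1
  x=-1.612: |R|=1.33691 >1
Stable set (-1.3333, 0).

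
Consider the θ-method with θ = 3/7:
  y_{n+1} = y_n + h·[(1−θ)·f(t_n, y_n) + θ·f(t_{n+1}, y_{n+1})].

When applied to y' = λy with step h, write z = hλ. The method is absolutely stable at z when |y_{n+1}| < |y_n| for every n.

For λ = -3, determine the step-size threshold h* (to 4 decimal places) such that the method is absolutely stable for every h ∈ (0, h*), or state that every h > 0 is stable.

With y'=λy (z=hλ):
  y_{n+1} = y_n + z·[4/7·y_n + 3/7·y_{n+1}] ⇒ (1 − 3/7z)y_{n+1} = (1 + 4/7z)y_n
  ⇒ R(z) = (1 + 4/7z)/(1 − 3/7z).

Find x<0 with |R(x)|<1.
x=-1.35: |R|=0.1448
R=−1: 1+4/7x = −1+3/7x ⇒ -1/7x=2 ⇒ x=2/(-1/7)=-14.0000
Confirm numerically:
  x=-9.522: |R|=0.87409 <1
  x=-9.100: |R|=0.85714 <1
  x=-8.875: |R|=0.84758 <1
  x=-14.597: |R|=1.01175 >1
  x=-14.052: |R|=1.00106 >1
Stable set (-14.0000, 0).

(-14.0000,0); λ=-3 ⇒ h* = (14)/3 = 4.6667.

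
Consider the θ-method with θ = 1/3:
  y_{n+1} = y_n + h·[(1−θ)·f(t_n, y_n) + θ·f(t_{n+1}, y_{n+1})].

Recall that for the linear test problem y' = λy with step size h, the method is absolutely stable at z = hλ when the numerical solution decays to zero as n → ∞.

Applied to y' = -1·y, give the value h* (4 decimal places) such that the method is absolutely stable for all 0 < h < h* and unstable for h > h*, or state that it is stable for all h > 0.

Set f=λy, z=hλ:
  y_{n+1} = y_n + z·[2/3·y_n + 1/3·y_{n+1}] ⇒ (1 − 1/3z)y_{n+1} = (1 + 2/3z)y_n
  so R(z) = (1 + 2/3z)/(1 − 1/3z).

Solve |R(x)|<1 on ℝ⁻.
x=-0.58: |R|=0.5140
R=−1: 1+2/3x = −1+1/3x ⇒ -1/3x=2 ⇒ x=2/(-1/3)=-6.0000
Confirm numerically:
  x=-5.531: |R|=0.94502 <1
  x=-3.362: |R|=0.58535 <1
  x=-2.957: |R|=0.48917 <1
  x=-6.360: |R|=1.03846 >1
  x=-6.313: |R|=1.03361 >1
Stable set (-6.0000, 0).

(-6.0000,0); λ=-1 ⇒ h* = (6)/1 = 6.0000.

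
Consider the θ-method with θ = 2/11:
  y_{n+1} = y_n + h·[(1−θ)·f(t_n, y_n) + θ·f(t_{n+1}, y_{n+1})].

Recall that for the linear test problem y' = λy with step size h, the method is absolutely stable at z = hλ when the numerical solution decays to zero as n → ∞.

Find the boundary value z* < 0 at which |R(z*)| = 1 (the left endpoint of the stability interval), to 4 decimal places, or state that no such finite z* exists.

left endpoint -3.1429.

Set f=λy, z=hλ:
  y_{n+1} = y_n + z·[9/11·y_n + 2/11·y_{n+1}] ⇒ (1 − 2/11z)y_{n+1} = (1 + 9/11z)y_n
  so R(z) = (1 + 9/11z)/(1 − 2/11z).

Boundary: |R(x)|=1, x<0.
x=-0.75: |R|=0.3400
R=−1: 1+9/11x = −1+2/11x ⇒ -7/11x=2 ⇒ x=2/(-7/11)=-3.1429
Confirm numerically:
  x=-2.888: |R|=0.89366 <1
  x=-2.825: |R|=0.86637 <1
  x=-2.066: |R|=0.50185 <1
  x=-1.614: |R|=0.24782 <1
  x=-3.354: |R|=1.08347 >1
  x=-3.274: |R|=1.05231 >1
So |R|<1 on (-3.1429, 0).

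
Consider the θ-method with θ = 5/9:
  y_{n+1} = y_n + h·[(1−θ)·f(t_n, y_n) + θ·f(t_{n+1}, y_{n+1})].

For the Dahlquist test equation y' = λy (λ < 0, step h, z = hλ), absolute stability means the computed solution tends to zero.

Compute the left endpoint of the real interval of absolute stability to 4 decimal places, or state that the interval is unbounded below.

interval (−∞, 0).

Set f=λy, z=hλ:
  y_{n+1} = y_n + z·[4/9·y_n + 5/9·y_{n+1}] ⇒ (1 − 5/9z)y_{n+1} = (1 + 4/9z)y_n
  Hence R(z) = (1 + 4/9z)/(1 − 5/9z).

Need |R(x)|<1, x<0.
x=-1.09: |R|=0.3211
x=-2: |R|=0.0526
x=-10: |R|=0.5254
x=-100: |R|=0.7682
θ=5/9≥1/2 ⇒ |1+4/9x|<|1−5/9x| ∀x<0 ⇒ interval (−∞,0).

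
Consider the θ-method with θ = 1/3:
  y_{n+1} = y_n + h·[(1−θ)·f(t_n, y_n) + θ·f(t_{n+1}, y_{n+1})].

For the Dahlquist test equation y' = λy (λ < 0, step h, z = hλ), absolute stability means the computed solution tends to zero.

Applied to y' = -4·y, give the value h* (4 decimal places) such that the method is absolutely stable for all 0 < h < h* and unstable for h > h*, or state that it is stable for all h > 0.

Test eqn y'=λy, z=hλ:
  y_{n+1} = y_n + z·[2/3·y_n + 1/3·y_{n+1}] ⇒ (1 − 1/3z)y_{n+1} = (1 + 2/3z)y_n
  so R(z) = (1 + 2/3z)/(1 − 1/3z).

Need |R(x)|<1, x<0.
x=-1.19: |R|=0.1480
R=−1: 1+2/3x = −1+1/3x ⇒ -1/3x=2 ⇒ x=2/(-1/3)=-6.0000
Confirm numerically:
  x=-5.898: |R|=0.98854 <1
  x=-5.748: |R|=0.97119 <1
  x=-3.816: |R|=0.67958 <1
  x=-6.209: |R|=1.02270 >1
  x=-6.188: |R|=1.02046 >1
  x=-6.054: |R|=1.00596 >1
So |R|<1 on (-6.0000, 0).

(-6.0000,0); λ=-4 ⇒ h* = (6)/4 = 1.5000.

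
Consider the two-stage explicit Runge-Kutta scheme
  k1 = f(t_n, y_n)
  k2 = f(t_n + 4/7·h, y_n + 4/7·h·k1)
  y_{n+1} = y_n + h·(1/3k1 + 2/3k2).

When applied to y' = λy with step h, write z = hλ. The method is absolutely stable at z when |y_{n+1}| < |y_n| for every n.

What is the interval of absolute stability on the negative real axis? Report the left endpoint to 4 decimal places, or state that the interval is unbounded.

With y'=λy (z=hλ):
  k1=λy_n ⇒ h·k1=z·y_n;  k2=λ(1+4/7z)y_n ⇒ h·k2=z(1+4/7z)y_n
  y_{n+1}/y_n = 1 + 1/3z + 2/3z(1+4/7z) = 1 + z + 8/21z²
  ⇒ R(z) = 1 + z + 8/21z².

Find x<0 with |R(x)|<1.
x=-0.78: |R|=0.4518
R=1: x+8/21x²=0 ⇒ x=−21/8=-2.6250; min R=1−1/(4·8/21)=0.3438>−1
Confirm numerically:
  x=-2.313: |R|=0.72508 <1
  x=-2.279: |R|=0.69961 <1
  x=-1.341: |R|=0.34406 <1
  x=-3.085: |R|=1.54061 >1
  x=-2.922: |R|=1.33060 >1
Stable set (-2.6250, 0).

z∈(-2.6250,0).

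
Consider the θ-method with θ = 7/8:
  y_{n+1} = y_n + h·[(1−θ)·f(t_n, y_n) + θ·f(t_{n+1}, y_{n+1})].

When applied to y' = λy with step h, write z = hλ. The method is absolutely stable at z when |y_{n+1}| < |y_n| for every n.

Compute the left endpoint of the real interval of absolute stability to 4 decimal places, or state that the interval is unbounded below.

(−∞, 0) — no finite endpoint.

Test eqn y'=λy, z=hλ:
  y_{n+1} = y_n + z·[1/8·y_n + 7/8·y_{n+1}] ⇒ (1 − 7/8z)y_{n+1} = (1 + 1/8z)y_n
  R(z) = (1 + 1/8z)/(1 − 7/8z).

Need |R(x)|<1, x<0.
x=-1.26: |R|=0.4007
x=-2: |R|=0.2727
x=-10: |R|=0.0256
x=-100: |R|=0.1299
θ=7/8≥1/2 ⇒ |1+1/8x|<|1−7/8x| ∀x<0 ⇒ stable on all of ℝ⁻.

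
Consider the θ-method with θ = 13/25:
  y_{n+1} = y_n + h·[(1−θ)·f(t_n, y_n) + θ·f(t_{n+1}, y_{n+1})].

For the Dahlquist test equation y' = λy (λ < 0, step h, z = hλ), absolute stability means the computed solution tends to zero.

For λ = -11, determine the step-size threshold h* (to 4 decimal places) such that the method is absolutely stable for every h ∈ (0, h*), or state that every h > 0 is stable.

Test eqn y'=λy, z=hλ:
  y_{n+1} = y_n + z·[12/25·y_n + 13/25·y_{n+1}] ⇒ (1 − 13/25z)y_{n+1} = (1 + 12/25z)y_n
  so R(z) = (1 + 12/25z)/(1 − 13/25z).

Solve |R(x)|<1 on ℝ⁻.
x=-1.41: |R|=0.1865
x=-2: |R|=0.0196
x=-10: |R|=0.6129
x=-100: |R|=0.8868
θ=13/25≥1/2 ⇒ |1+12/25x|<|1−13/25x| ∀x<0 ⇒ stable on all of ℝ⁻.

interval (−∞, 0). Any h>0 works for λ=-11.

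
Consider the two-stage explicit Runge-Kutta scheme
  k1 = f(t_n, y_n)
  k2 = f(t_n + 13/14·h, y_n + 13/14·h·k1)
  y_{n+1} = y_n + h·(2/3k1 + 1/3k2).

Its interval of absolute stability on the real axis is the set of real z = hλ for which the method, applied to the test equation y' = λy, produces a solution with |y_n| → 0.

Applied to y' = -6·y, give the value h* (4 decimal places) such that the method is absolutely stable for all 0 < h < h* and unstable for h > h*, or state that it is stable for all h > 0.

On y'=λy, z=hλ:
  k1=λy_n ⇒ h·k1=z·y_n;  k2=λ(1+13/14z)y_n ⇒ h·k2=z(1+13/14z)y_n
  y_{n+1}/y_n = 1 + 2/3z + 1/3z(1+13/14z) = 1 + z + 13/42z²
  R(z) = 1 + z + 13/42z².

Need |R(x)|<1, x<0.
x=-1.49: |R|=0.1972
R=1: x+13/42x²=0 ⇒ x=−42/13=-3.2308; min R=1−1/(4·13/42)=0.1923>−1
Confirm numerically:
  x=-3.040: |R|=0.82050 <1
  x=-2.805: |R|=0.63034 <1
  x=-2.664: |R|=0.53266 <1
  x=-1.890: |R|=0.21565 <1
  x=-3.584: |R|=1.39185 >1
  x=-3.557: |R|=1.35917 >1
  x=-3.292: |R|=1.06239 >1
Interval (-3.2308, 0).

(-3.2308,0); λ=-6 ⇒ h* = (42/13)/6 = 0.5385.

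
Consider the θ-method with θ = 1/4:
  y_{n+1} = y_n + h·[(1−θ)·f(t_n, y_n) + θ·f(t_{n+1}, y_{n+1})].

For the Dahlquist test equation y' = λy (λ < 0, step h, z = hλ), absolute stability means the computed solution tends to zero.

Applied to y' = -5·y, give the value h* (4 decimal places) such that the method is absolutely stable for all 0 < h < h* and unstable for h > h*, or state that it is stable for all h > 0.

(-4.0000,0); λ=-5 ⇒ h* = (4)/5 = 0.8000.

Set f=λy, z=hλ:
  y_{n+1} = y_n + z·[3/4·y_n + 1/4·y_{n+1}] ⇒ (1 − 1/4z)y_{n+1} = (1 + 3/4z)y_n
  Hence R(z) = (1 + 3/4z)/(1 − 1/4z).

Find x<0 with |R(x)|<1.
x=-1.78: |R|=0.2318
R=−1: 1+3/4x = −1+1/4x ⇒ -1/2x=2 ⇒ x=2/(-1/2)=-4.0000
Confirm numerically:
  x=-3.665: |R|=0.91259 <1
  x=-2.632: |R|=0.58745 <1
  x=-2.296: |R|=0.45870 <1
  x=-1.870: |R|=0.27428 <1
  x=-4.520: |R|=1.12207 >1
  x=-4.371: |R|=1.08864 >1
  x=-4.099: |R|=1.02445 >1
Stable set (-4.0000, 0).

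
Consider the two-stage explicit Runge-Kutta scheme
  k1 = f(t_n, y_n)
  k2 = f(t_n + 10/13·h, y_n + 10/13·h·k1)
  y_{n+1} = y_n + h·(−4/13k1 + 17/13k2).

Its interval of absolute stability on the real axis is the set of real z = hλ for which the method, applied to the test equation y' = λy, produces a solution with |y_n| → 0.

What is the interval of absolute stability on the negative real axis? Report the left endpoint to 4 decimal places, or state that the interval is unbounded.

With y'=λy (z=hλ):
  k1=λy_n ⇒ h·k1=z·y_n;  k2=λ(1+10/13z)y_n ⇒ h·k2=z(1+10/13z)y_n
  y_{n+1}/y_n = 1 − 4/13z + 17/13z(1+10/13z) = 1 + z + 170/169z²
  Hence R(z) = 1 + z + 170/169z².

Boundary: |R(x)|=1, x<0.
x=-1.32: |R|=1.4327
R=1: x+170/169x²=0 ⇒ x=−169/170=-0.9941; min R=1−1/(4·170/169)=0.7515>−1
Confirm numerically:
  x=-0.944: |R|=0.95241 <1
  x=-0.776: |R|=0.82974 <1
  x=-0.569: |R|=0.75668 <1
  x=-0.518: |R|=0.75191 <1
  x=-1.278: |R|=1.36495 >1
  x=-1.154: |R|=1.18560 >1
  x=-1.081: |R|=1.09448 >1
Interval (-0.9941, 0).

(-0.9941, 0).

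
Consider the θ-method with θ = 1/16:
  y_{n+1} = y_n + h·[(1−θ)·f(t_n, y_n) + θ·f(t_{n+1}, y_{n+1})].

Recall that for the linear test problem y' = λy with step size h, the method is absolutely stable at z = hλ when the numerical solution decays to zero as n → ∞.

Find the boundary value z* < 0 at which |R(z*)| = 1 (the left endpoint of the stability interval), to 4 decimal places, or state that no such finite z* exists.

On y'=λy, z=hλ:
  y_{n+1} = y_n + z·[15/16·y_n + 1/16·y_{n+1}] ⇒ (1 − 1/16z)y_{n+1} = (1 + 15/16z)y_n
  ⇒ R(z) = (1 + 15/16z)/(1 − 1/16z).

Solve |R(x)|<1 on ℝ⁻.
x=-1.04: |R|=0.0235
R=−1: 1+15/16x = −1+1/16x ⇒ -7/8x=2 ⇒ x=2/(-7/8)=-2.2857
Confirm numerically:
  x=-2.257: |R|=0.97798 <1
  x=-1.697: |R|=0.53427 <1
  x=-1.517: |R|=0.38563 <1
  x=-2.819: |R|=1.39673 >1
  x=-2.547: |R|=1.19723 >1
  x=-2.463: |R|=1.13443 >1
Interval (-2.2857, 0).

left endpoint -2.2857.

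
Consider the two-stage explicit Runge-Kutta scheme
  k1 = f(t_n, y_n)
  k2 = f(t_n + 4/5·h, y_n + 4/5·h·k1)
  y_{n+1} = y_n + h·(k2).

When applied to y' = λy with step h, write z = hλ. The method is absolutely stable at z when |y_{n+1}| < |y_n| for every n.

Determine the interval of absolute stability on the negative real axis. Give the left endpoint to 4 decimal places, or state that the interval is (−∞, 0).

z∈(-1.2500,0).

Test eqn y'=λy, z=hλ:
  k1=λy_n ⇒ h·k1=z·y_n;  k2=λ(1+4/5z)y_n ⇒ h·k2=z(1+4/5z)y_n
  y_{n+1}/y_n = 1 + z(1+4/5z) = 1 + z + 4/5z²
  R(z) = 1 + z + 4/5z².

Boundary: |R(x)|=1, x<0.
x=-1.7: |R|=1.6120
R=1: x+4/5x²=0 ⇒ x=−5/4=-1.2500; min R=1−1/(4·4/5)=0.6875>−1
Confirm numerically:
  x=-0.978: |R|=0.78719 <1
  x=-0.756: |R|=0.70123 <1
  x=-0.514: |R|=0.69736 <1
  x=-1.721: |R|=1.64847 >1
  x=-1.620: |R|=1.47952 >1
Interval (-1.2500, 0).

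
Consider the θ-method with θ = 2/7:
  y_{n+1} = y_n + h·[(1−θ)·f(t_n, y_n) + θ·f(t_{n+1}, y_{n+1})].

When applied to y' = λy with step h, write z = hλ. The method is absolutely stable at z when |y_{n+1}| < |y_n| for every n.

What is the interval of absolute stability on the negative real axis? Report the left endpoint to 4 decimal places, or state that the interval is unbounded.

Set f=λy, z=hλ:
  y_{n+1} = y_n + z·[5/7·y_n + 2/7·y_{n+1}] ⇒ (1 − 2/7z)y_{n+1} = (1 + 5/7z)y_n
  R(z) = (1 + 5/7z)/(1 − 2/7z).

Boundary: |R(x)|=1, x<0.
x=-1.24: |R|=0.0844
R=−1: 1+5/7x = −1+2/7x ⇒ -3/7x=2 ⇒ x=2/(-3/7)=-4.6667
Confirm numerically:
  x=-4.244: |R|=0.91813 <1
  x=-3.903: |R|=0.84527 <1
  x=-3.472: |R|=0.74297 <1
  x=-2.732: |R|=0.53434 <1
  x=-5.103: |R|=1.07608 >1
  x=-5.101: |R|=1.07575 >1
  x=-5.022: |R|=1.06254 >1
So |R|<1 on (-4.6667, 0).

(-4.6667, 0).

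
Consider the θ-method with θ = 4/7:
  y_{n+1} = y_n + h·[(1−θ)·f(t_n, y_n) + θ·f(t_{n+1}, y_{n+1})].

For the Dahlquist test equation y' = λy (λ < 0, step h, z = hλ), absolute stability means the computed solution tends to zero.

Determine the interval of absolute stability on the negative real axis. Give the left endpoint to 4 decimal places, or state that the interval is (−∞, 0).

Test eqn y'=λy, z=hλ:
  y_{n+1} = y_n + z·[3/7·y_n + 4/7·y_{n+1}] ⇒ (1 − 4/7z)y_{n+1} = (1 + 3/7z)y_n
  ⇒ R(z) = (1 + 3/7z)/(1 − 4/7z).

Find x<0 with |R(x)|<1.
x=-0.41: |R|=0.6678
x=-2: |R|=0.0667
x=-10: |R|=0.4894
x=-100: |R|=0.7199
θ=4/7≥1/2 ⇒ |1+3/7x|<|1−4/7x| ∀x<0 ⇒ interval (−∞,0).

interval (−∞, 0).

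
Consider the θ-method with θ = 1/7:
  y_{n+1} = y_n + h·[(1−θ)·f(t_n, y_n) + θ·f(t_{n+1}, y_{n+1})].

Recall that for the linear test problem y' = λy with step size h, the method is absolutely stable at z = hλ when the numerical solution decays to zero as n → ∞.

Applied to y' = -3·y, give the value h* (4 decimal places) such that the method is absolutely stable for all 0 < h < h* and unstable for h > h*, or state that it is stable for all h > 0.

(-2.8000,0); λ=-3 ⇒ h* = (14/5)/3 = 0.9333.

Set f=λy, z=hλ:
  y_{n+1} = y_n + z·[6/7·y_n + 1/7·y_{n+1}] ⇒ (1 − 1/7z)y_{n+1} = (1 + 6/7z)y_n
  so R(z) = (1 + 6/7z)/(1 − 1/7z).

Boundary: |R(x)|=1, x<0.
x=-1.67: |R|=0.3483
R=−1: 1+6/7x = −1+1/7x ⇒ -5/7x=2 ⇒ x=2/(-5/7)=-2.8000
Confirm numerically:
  x=-2.300: |R|=0.73118 <1
  x=-1.839: |R|=0.45639 <1
  x=-1.793: |R|=0.42739 <1
  x=-1.718: |R|=0.37944 <1
  x=-3.394: |R|=1.28574 >1
  x=-3.183: |R|=1.18806 >1
  x=-2.936: |R|=1.06844 >1
Stable set (-2.8000, 0).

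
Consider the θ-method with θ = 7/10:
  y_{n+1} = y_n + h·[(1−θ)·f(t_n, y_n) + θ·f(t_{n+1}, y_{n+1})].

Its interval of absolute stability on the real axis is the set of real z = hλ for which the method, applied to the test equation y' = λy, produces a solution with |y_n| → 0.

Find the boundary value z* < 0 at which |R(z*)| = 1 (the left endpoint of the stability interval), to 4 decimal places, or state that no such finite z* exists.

unbounded; (−∞, 0).

On y'=λy, z=hλ:
  y_{n+1} = y_n + z·[3/10·y_n + 7/10·y_{n+1}] ⇒ (1 − 7/10z)y_{n+1} = (1 + 3/10z)y_n
  Hence R(z) = (1 + 3/10z)/(1 − 7/10z).

Solve |R(x)|<1 on ℝ⁻.
x=-0.35: |R|=0.7189
x=-2: |R|=0.1667
x=-10: |R|=0.2500
x=-100: |R|=0.4085
θ=7/10≥1/2 ⇒ |1+3/10x|<|1−7/10x| ∀x<0 ⇒ interval (−∞,0).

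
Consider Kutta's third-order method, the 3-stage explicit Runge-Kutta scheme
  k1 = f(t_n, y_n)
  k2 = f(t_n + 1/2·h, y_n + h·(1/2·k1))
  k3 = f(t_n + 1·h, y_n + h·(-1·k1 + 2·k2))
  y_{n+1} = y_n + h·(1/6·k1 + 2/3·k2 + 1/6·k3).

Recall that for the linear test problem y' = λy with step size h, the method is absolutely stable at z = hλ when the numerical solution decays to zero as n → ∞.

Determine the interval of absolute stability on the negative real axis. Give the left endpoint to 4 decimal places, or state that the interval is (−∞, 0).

Set f=λy, z=hλ:
  order 3, 3-stage ⇒ R(z)=1+z+z^2/2+z^3/6
  (e.g. R(-1.24)=0.21103, |R|=0.21103)

Need |R(x)|<1, x<0.
x=-1.24: |R|=0.2110
|R(-2.89)|=1.7369 |R(-1.66)|=0.0446 |R(-1.14)|=0.2629
Bisect:
  x_lo=-2.8277 |R|=1.5981  x_hi=-0.3871 |R|=0.6782
  mid=-1.60738 |R|=0.00770 →hi
  mid=-2.21754 |R|=0.57625 →hi
  mid=-2.52262 |R|=1.01630 →lo
  mid=-2.37008 |R|=0.78034 →hi
  mid=-2.44635 |R|=0.89411 →hi
  mid=-2.48448 |R|=0.95413 →hi
  mid=-2.50355 |R|=0.98494 →hi
  ...
  [-2.51278,-2.51264] ⇒ x*=-2.5127
So |R|<1 on (-2.5127, 0).

(-2.5127, 0).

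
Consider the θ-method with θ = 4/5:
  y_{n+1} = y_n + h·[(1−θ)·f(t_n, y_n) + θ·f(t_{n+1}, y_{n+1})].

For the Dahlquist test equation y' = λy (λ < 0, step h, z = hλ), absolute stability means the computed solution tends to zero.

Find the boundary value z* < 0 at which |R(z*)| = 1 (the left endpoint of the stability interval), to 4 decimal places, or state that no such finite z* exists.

(−∞, 0) — no finite endpoint.

With y'=λy (z=hλ):
  y_{n+1} = y_n + z·[1/5·y_n + 4/5·y_{n+1}] ⇒ (1 − 4/5z)y_{n+1} = (1 + 1/5z)y_n
  ⇒ R(z) = (1 + 1/5z)/(1 − 4/5z).

Solve |R(x)|<1 on ℝ⁻.
x=-1.75: |R|=0.2708
x=-2: |R|=0.2308
x=-10: |R|=0.1111
x=-100: |R|=0.2346
θ=4/5≥1/2 ⇒ |1+1/5x|<|1−4/5x| ∀x<0 ⇒ unbounded interval.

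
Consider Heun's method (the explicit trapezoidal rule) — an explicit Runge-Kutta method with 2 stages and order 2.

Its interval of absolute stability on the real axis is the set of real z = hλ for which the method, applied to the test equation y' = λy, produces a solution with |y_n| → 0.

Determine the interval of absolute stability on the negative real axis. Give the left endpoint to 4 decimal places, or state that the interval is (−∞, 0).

z∈(-2.0000,0).

On y'=λy, z=hλ:
  order 2, 2-stage ⇒ R(z)=1+z+z^2/2
  (e.g. R(-0.63)=0.56845, |R|=0.56845)

Boundary: |R(x)|=1, x<0.
x=-0.63: |R|=0.5684
|R(-2.2)|=1.2200 |R(-0.86)|=0.5098
Bisect:
  x_lo=-2.8841 |R|=2.2749  x_hi=-0.0733 |R|=0.9294
  mid=-1.47872 |R|=0.61459 →hi
  mid=-2.18142 |R|=1.19787 →lo
  mid=-1.83007 |R|=0.84451 →hi
  mid=-2.00574 |R|=1.00576 →lo
  mid=-1.91791 |R|=0.92128 →hi
  mid=-1.96183 |R|=0.96255 →hi
  mid=-1.98378 |R|=0.98392 →hi
  ...
  [-2.00008,-1.99991] ⇒ x*=-2.0000
Interval (-2.0000, 0).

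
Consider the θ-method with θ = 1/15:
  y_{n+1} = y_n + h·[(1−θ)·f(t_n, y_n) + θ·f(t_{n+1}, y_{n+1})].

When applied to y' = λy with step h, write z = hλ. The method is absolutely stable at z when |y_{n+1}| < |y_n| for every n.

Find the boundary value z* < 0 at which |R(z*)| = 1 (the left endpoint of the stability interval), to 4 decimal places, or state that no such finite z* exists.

Set f=λy, z=hλ:
  y_{n+1} = y_n + z·[14/15·y_n + 1/15·y_{n+1}] ⇒ (1 − 1/15z)y_{n+1} = (1 + 14/15z)y_n
  R(z) = (1 + 14/15z)/(1 − 1/15z).

Need |R(x)|<1, x<0.
x=-0.98: |R|=0.0801
R=−1: 1+14/15x = −1+1/15x ⇒ -13/15x=2 ⇒ x=2/(-13/15)=-2.3077
Confirm numerically:
  x=-1.825: |R|=0.62704 <1
  x=-1.619: |R|=0.46128 <1
  x=-1.320: |R|=0.21324 <1
  x=-2.858: |R|=1.40060 >1
  x=-2.674: |R|=1.26944 >1
Interval (-2.3077, 0).

z* = -2.3077.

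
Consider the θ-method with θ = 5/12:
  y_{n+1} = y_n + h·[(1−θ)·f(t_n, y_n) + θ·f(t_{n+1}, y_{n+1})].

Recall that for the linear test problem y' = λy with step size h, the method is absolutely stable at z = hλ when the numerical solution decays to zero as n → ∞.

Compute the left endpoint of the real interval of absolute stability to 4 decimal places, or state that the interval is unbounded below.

With y'=λy (z=hλ):
  y_{n+1} = y_n + z·[7/12·y_n + 5/12·y_{n+1}] ⇒ (1 − 5/12z)y_{n+1} = (1 + 7/12z)y_n
  Hence R(z) = (1 + 7/12z)/(1 − 5/12z).

Find x<0 with |R(x)|<1.
x=-1.23: |R|=0.1868
R=−1: 1+7/12x = −1+5/12x ⇒ -1/6x=2 ⇒ x=2/(-1/6)=-12.0000
Confirm numerically:
  x=-7.722: |R|=0.83094 <1
  x=-7.411: |R|=0.81290 <1
  x=-7.236: |R|=0.80224 <1
  x=-5.362: |R|=0.65792 <1
  x=-12.566: |R|=1.01513 >1
  x=-12.319: |R|=1.00867 >1
  x=-12.083: |R|=1.00229 >1
So |R|<1 on (-12.0000, 0).

left endpoint -12.0000.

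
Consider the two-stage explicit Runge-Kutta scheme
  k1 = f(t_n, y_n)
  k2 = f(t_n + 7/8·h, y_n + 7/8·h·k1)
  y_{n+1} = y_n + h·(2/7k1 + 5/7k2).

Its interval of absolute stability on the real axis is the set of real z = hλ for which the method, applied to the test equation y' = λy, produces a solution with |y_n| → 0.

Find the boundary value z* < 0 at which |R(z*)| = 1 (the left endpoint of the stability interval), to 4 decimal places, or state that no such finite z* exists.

z* = -1.6000.

With y'=λy (z=hλ):
  k1=λy_n ⇒ h·k1=z·y_n;  k2=λ(1+7/8z)y_n ⇒ h·k2=z(1+7/8z)y_n
  y_{n+1}/y_n = 1 + 2/7z + 5/7z(1+7/8z) = 1 + z + 5/8z²
  so R(z) = 1 + z + 5/8z².

Boundary: |R(x)|=1, x<0.
x=-1.7: |R|=1.1062
R=1: x+5/8x²=0 ⇒ x=−8/5=-1.6000; min R=1−1/(4·5/8)=0.6000>−1
Confirm numerically:
  x=-1.192: |R|=0.69604 <1
  x=-0.961: |R|=0.61620 <1
  x=-0.901: |R|=0.60638 <1
  x=-0.823: |R|=0.60033 <1
  x=-2.188: |R|=1.80409 >1
  x=-2.134: |R|=1.71222 >1
  x=-1.625: |R|=1.02539 >1
Interval (-1.6000, 0).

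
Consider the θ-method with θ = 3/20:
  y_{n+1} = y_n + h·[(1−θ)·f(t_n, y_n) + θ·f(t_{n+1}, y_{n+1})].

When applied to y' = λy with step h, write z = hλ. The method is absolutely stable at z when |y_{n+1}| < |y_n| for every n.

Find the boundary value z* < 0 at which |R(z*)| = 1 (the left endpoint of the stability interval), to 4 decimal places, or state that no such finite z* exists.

On y'=λy, z=hλ:
  y_{n+1} = y_n + z·[17/20·y_n + 3/20·y_{n+1}] ⇒ (1 − 3/20z)y_{n+1} = (1 + 17/20z)y_n
  Hence R(z) = (1 + 17/20z)/(1 − 3/20z).

Boundary: |R(x)|=1, x<0.
x=-0.42: |R|=0.6049
R=−1: 1+17/20x = −1+3/20x ⇒ -7/10x=2 ⇒ x=2/(-7/10)=-2.8571
Confirm numerically:
  x=-2.096: |R|=0.59464 <1
  x=-1.771: |R|=0.39928 <1
  x=-1.418: |R|=0.16929 <1
  x=-3.165: |R|=1.14613 >1
  x=-3.102: |R|=1.11697 >1
  x=-3.076: |R|=1.10483 >1
So |R|<1 on (-2.8571, 0).

left endpoint -2.8571.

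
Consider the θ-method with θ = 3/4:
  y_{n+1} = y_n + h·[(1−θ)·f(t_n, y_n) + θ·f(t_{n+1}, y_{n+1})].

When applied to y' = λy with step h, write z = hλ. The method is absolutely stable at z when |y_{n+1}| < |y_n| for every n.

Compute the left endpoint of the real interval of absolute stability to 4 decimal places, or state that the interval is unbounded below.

(−∞, 0) — no finite endpoint.

With y'=λy (z=hλ):
  y_{n+1} = y_n + z·[1/4·y_n + 3/4·y_{n+1}] ⇒ (1 − 3/4z)y_{n+1} = (1 + 1/4z)y_n
  Hence R(z) = (1 + 1/4z)/(1 − 3/4z).

Boundary: |R(x)|=1, x<0.
x=-1.24: |R|=0.3575
x=-2: |R|=0.2000
x=-10: |R|=0.1765
x=-100: |R|=0.3158
θ=3/4≥1/2 ⇒ |1+1/4x|<|1−3/4x| ∀x<0 ⇒ interval (−∞,0).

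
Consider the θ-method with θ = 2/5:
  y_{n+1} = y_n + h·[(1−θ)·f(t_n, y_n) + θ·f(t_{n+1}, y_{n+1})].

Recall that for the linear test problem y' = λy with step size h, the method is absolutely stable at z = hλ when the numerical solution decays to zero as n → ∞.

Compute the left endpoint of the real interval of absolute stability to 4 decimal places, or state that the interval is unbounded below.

left endpoint -10.0000.

With y'=λy (z=hλ):
  y_{n+1} = y_n + z·[3/5·y_n + 2/5·y_{n+1}] ⇒ (1 − 2/5z)y_{n+1} = (1 + 3/5z)y_n
  Hence R(z) = (1 + 3/5z)/(1 − 2/5z).

Solve |R(x)|<1 on ℝ⁻.
x=-1.54: |R|=0.0470
R=−1: 1+3/5x = −1+2/5x ⇒ -1/5x=2 ⇒ x=2/(-1/5)=-10.0000
Confirm numerically:
  x=-8.004: |R|=0.90499 <1
  x=-7.308: |R|=0.86277 <1
  x=-6.453: |R|=0.80191 <1
  x=-4.651: |R|=0.62600 <1
  x=-10.585: |R|=1.02235 >1
  x=-10.133: |R|=1.00526 >1
So |R|<1 on (-10.0000, 0).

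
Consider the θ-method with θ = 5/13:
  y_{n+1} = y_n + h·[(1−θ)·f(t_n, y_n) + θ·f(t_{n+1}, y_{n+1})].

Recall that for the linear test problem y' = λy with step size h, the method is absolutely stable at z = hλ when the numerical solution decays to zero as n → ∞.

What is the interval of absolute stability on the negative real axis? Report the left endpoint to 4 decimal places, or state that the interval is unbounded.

(-8.6667, 0).

With y'=λy (z=hλ):
  y_{n+1} = y_n + z·[8/13·y_n + 5/13·y_{n+1}] ⇒ (1 − 5/13z)y_{n+1} = (1 + 8/13z)y_n
  R(z) = (1 + 8/13z)/(1 − 5/13z).

Solve |R(x)|<1 on ℝ⁻.
x=-1.68: |R|=0.0206
R=−1: 1+8/13x = −1+5/13x ⇒ -3/13x=2 ⇒ x=2/(-3/13)=-8.6667
Confirm numerically:
  x=-7.739: |R|=0.94617 <1
  x=-7.713: |R|=0.94452 <1
  x=-6.322: |R|=0.84232 <1
  x=-4.148: |R|=0.59822 <1
  x=-9.060: |R|=1.02024 >1
  x=-8.828: |R|=1.00847 >1
  x=-8.795: |R|=1.00676 >1
Stable set (-8.6667, 0).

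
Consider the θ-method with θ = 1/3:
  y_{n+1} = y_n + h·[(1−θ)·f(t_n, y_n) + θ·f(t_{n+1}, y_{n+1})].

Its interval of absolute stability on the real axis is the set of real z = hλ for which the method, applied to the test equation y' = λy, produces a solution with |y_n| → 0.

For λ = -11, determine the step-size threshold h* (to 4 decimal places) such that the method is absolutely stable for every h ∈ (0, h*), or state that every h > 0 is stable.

Test eqn y'=λy, z=hλ:
  y_{n+1} = y_n + z·[2/3·y_n + 1/3·y_{n+1}] ⇒ (1 − 1/3z)y_{n+1} = (1 + 2/3z)y_n
  ⇒ R(z) = (1 + 2/3z)/(1 − 1/3z).

Need |R(x)|<1, x<0.
x=-0.89: |R|=0.3136
R=−1: 1+2/3x = −1+1/3x ⇒ -1/3x=2 ⇒ x=2/(-1/3)=-6.0000
Confirm numerically:
  x=-5.843: |R|=0.98225 <1
  x=-5.724: |R|=0.96836 <1
  x=-4.259: |R|=0.76016 <1
  x=-3.948: |R|=0.70466 <1
  x=-6.534: |R|=1.05601 >1
  x=-6.528: |R|=1.05542 >1
Interval (-6.0000, 0).

(-6.0000,0); λ=-11 ⇒ h* = (6)/11 = 0.5455.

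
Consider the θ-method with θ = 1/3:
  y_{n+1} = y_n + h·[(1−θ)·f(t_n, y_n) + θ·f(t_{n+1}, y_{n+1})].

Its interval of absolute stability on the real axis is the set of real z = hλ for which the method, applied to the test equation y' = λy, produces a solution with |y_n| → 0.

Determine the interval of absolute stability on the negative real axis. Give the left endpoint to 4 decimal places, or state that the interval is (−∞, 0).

With y'=λy (z=hλ):
  y_{n+1} = y_n + z·[2/3·y_n + 1/3·y_{n+1}] ⇒ (1 − 1/3z)y_{n+1} = (1 + 2/3z)y_n
  R(z) = (1 + 2/3z)/(1 − 1/3z).

Find x<0 with |R(x)|<1.
x=-0.94: |R|=0.2843
R=−1: 1+2/3x = −1+1/3x ⇒ -1/3x=2 ⇒ x=2/(-1/3)=-6.0000
Confirm numerically:
  x=-5.273: |R|=0.91212 <1
  x=-4.785: |R|=0.84393 <1
  x=-3.881: |R|=0.69205 <1
  x=-3.428: |R|=0.59988 <1
  x=-6.575: |R|=1.06005 >1
  x=-6.080: |R|=1.00881 >1
So |R|<1 on (-6.0000, 0).

z∈(-6.0000,0).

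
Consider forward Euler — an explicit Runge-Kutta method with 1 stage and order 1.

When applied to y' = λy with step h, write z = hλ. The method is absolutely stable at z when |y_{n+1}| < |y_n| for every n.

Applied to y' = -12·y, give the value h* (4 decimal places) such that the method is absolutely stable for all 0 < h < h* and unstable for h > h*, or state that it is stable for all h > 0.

Test eqn y'=λy, z=hλ:
  order 1, 1-stage ⇒ R(z)=1+z
  (e.g. R(-1.13)=-0.13000, |R|=0.13000)

Solve |R(x)|<1 on ℝ⁻.
x=-1.13: |R|=0.1300
|R(-0.85)|=0.1500 |R(-0.82)|=0.1800 |R(-0.64)|=0.3600
Bisect:
  x_lo=-2.3002 |R|=1.3002  x_hi=-0.2883 |R|=0.7117
  mid=-1.29423 |R|=0.29423 →hi
  mid=-1.79722 |R|=0.79722 →hi
  mid=-2.04871 |R|=1.04871 →lo
  mid=-1.92296 |R|=0.92296 →hi
  mid=-1.98584 |R|=0.98584 →hi
  mid=-2.01727 |R|=1.01727 →lo
  mid=-2.00155 |R|=1.00155 →lo
  mid=-1.99370 |R|=0.99370 →hi
  mid=-1.99762 |R|=0.99762 →hi
  mid=-1.99959 |R|=0.99959 →hi
  ...
  [-2.00008,-1.99996] ⇒ x*=-2.0000
Interval (-2.0000, 0).

(-2.0000,0); λ=-12 ⇒ h* = 0.1667.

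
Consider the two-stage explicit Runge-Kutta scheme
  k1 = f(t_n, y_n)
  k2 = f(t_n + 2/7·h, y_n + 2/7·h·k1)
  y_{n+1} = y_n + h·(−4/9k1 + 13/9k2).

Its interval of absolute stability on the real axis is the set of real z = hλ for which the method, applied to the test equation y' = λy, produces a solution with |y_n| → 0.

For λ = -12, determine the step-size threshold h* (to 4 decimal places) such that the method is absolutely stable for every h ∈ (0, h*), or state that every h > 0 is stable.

(-2.4231,0); λ=-12 ⇒ h* = (63/26)/12 = 0.2019.

Set f=λy, z=hλ:
  k1=λy_n ⇒ h·k1=z·y_n;  k2=λ(1+2/7z)y_n ⇒ h·k2=z(1+2/7z)y_n
  y_{n+1}/y_n = 1 − 4/9z + 13/9z(1+2/7z) = 1 + z + 26/63z²
  Hence R(z) = 1 + z + 26/63z².

Need |R(x)|<1, x<0.
x=-1.01: |R|=0.4110
R=1: x+26/63x²=0 ⇒ x=−63/26=-2.4231; min R=1−1/(4·26/63)=0.3942>−1
Confirm numerically:
  x=-2.099: |R|=0.71927 <1
  x=-1.906: |R|=0.59327 <1
  x=-1.475: |R|=0.42288 <1
  x=-1.220: |R|=0.39426 <1
  x=-2.882: |R|=1.54584 >1
  x=-2.710: |R|=1.32090 >1
  x=-2.469: |R|=1.04679 >1
Stable set (-2.4231, 0).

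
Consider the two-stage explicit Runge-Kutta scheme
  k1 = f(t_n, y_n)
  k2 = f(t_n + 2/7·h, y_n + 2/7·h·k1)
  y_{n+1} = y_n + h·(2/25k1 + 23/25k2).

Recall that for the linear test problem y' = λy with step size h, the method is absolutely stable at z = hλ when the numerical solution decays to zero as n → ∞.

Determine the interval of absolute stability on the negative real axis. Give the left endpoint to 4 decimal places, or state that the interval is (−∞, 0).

Test eqn y'=λy, z=hλ:
  k1=λy_n ⇒ h·k1=z·y_n;  k2=λ(1+2/7z)y_n ⇒ h·k2=z(1+2/7z)y_n
  y_{n+1}/y_n = 1 + 2/25z + 23/25z(1+2/7z) = 1 + z + 46/175z²
  R(z) = 1 + z + 46/175z².

Find x<0 with |R(x)|<1.
x=-0.6: |R|=0.4946
R=1: x+46/175x²=0 ⇒ x=−175/46=-3.8043; min R=1−1/(4·46/175)=0.0489>−1
Confirm numerically:
  x=-3.621: |R|=0.82549 <1
  x=-1.665: |R|=0.06370 <1
  x=-1.582: |R|=0.07586 <1
  x=-4.093: |R|=1.31055 >1
  x=-4.068: |R|=1.28192 >1
  x=-3.829: |R|=1.02481 >1
Interval (-3.8043, 0).

z∈(-3.8043,0).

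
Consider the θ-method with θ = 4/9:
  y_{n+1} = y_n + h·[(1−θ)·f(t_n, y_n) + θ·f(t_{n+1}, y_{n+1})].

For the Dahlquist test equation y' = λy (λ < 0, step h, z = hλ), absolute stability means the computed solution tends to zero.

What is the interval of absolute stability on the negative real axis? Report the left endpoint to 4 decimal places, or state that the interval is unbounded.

z∈(-18.0000,0).

With y'=λy (z=hλ):
  y_{n+1} = y_n + z·[5/9·y_n + 4/9·y_{n+1}] ⇒ (1 − 4/9z)y_{n+1} = (1 + 5/9z)y_n
  ⇒ R(z) = (1 + 5/9z)/(1 − 4/9z).

Find x<0 with |R(x)|<1.
x=-1.47: |R|=0.1109
R=−1: 1+5/9x = −1+4/9x ⇒ -1/9x=2 ⇒ x=2/(-1/9)=-18.0000
Confirm numerically:
  x=-17.352: |R|=0.99174 <1
  x=-14.973: |R|=0.95606 <1
  x=-11.282: |R|=0.87589 <1
  x=-18.466: |R|=1.00562 >1
  x=-18.318: |R|=1.00387 >1
  x=-18.286: |R|=1.00348 >1
Stable set (-18.0000, 0).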